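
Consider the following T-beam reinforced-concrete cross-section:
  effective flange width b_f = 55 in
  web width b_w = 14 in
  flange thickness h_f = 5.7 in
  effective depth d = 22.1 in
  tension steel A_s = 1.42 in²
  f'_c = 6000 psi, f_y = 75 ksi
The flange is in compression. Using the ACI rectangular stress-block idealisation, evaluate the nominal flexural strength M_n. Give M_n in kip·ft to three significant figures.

Tension: T = A_s f_y = 1.42 × 75 = 106.5 kips.
Try a within the flange: a = T/(0.85 f'_c b_f) = 106.5/(0.85 × 6 × 55) = 0.380 in.
Since a = 0.380 ≤ h_f = 5.7 in, the stress block lies entirely in the flange; analyse as a rectangular beam of width b_f.
M_n = T(d − a/2) = 106.5 × (22.1 − 0.19) = 2333.4 kip·in.
M_n = 2333.4/12 = 194.45 kip·ft.

M_n ≈ 194 kip·ft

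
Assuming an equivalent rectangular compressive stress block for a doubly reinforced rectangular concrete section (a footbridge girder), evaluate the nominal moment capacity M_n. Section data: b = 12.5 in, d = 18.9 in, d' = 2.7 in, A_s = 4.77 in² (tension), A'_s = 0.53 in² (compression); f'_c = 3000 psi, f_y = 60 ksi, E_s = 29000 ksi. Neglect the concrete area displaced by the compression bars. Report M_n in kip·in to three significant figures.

M_n ≈ 4310 kip·in

Assume both steels yield.
a = (A_s − A'_s) f_y/(0.85 f'_c b) = (4.77 − 0.53) × 60/(0.85 × 3 × 12.5) = 7.981 in.
c = a/β₁ = 7.981/0.85 = 9.389 in; ε'_s = 0.003(c − d')/c = 0.0021 ≥ ε_y = 0.0021, so the compression steel yields.
M_n = (A_s − A'_s) f_y (d − a/2) + A'_s f_y (d − d') = 254.4 × (18.9 − 3.9905) + 31.8 × (18.9 − 2.7) = 3793.0 + 515.2 = 4308.2 kip·in.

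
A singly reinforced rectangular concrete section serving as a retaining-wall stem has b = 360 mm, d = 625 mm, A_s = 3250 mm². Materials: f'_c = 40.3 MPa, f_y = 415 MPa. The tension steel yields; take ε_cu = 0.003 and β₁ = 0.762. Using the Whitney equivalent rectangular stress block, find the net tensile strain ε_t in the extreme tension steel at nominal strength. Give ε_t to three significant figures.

ε_t ≈ 0.0101

a = A_s f_y/(0.85 f'_c b) = 109.37 mm.
β₁ = 0.762, so c = a/β₁ = 109.37/0.762 = 143.53 mm.
From the linear strain diagram with ε_cu = 0.003: ε_t = 0.003 (d − c)/c = 0.003 × (625 − 143.53)/143.53 = 0.0101.
Since ε_t ≥ 0.005, the section is tension-controlled.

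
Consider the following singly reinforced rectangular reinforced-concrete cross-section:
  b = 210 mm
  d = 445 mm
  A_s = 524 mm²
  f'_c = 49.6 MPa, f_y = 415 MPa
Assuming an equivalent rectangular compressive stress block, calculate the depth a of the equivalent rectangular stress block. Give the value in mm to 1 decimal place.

T = A_s f_y = 524 × 415 = 217460 N = 217.46 kN.
Setting C = 0.85 f'_c a b equal to T: a = 217460/(0.85 × 49.6 × 210) = 24.6 mm.

a ≈ 24.6 mm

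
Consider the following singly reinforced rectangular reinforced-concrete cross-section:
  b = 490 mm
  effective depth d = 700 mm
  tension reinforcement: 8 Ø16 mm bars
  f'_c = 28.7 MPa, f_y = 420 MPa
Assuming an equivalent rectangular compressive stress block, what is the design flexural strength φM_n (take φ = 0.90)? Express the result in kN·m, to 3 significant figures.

A_s = 8 × 201 = 1608 mm².
T = A_s f_y = 1608 × 420 = 675360 N = 675.36 kN.
From C = T: a = T/(0.85 f'_c b) = 675360/(0.85 × 28.7 × 490) = 56.50 mm.
M_n = T(d − a/2) = 675.36 kN × (700 − 28.25) mm = 453.67 kN·m.
φM_n = 0.90 × 453.67 = 408.30 kN·m.

φM_n ≈ 408 kN·m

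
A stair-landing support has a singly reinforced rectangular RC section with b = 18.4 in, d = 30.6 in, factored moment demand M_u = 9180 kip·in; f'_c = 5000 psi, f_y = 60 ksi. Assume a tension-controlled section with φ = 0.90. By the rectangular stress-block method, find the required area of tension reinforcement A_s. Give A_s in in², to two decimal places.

A_s ≈ 6.01 in²

M_n = M_u/φ = 9180/0.90 = 10200 kip·in.
From M_n = 0.85 f'_c a b (d − a/2):
a = d − √(d² − 2M_n/(0.85 f'_c b)) = 30.6 − √(30.6² − 2 × 10200/(0.85 × 5 × 18.4)) = 4.610 in.
A_s = 0.85 f'_c a b / f_y = 0.85 × 5 × 4.610 × 18.4 / 60 = 6.008 in².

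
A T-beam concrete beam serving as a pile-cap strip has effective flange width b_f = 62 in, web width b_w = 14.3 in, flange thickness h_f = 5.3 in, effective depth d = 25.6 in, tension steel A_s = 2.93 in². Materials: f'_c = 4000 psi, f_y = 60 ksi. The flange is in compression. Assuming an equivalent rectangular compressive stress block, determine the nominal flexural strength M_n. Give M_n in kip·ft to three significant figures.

Tension: T = A_s f_y = 2.93 × 60 = 175.8 kips.
Try a within the flange: a = T/(0.85 f'_c b_f) = 175.8/(0.85 × 4 × 62) = 0.834 in.
Since a = 0.834 ≤ h_f = 5.3 in, the stress block lies entirely in the flange; analyse as a rectangular beam of width b_f.
M_n = T(d − a/2) = 175.8 × (25.6 − 0.417) = 4427.2 kip·in.
M_n = 4427.2/12 = 368.93 kip·ft.

M_n ≈ 369 kip·ft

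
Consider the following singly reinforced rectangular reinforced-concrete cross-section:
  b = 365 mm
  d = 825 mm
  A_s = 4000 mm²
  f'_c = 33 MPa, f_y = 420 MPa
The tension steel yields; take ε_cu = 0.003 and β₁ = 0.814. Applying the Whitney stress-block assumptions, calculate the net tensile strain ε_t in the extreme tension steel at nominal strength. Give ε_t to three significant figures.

ε_t ≈ 0.00928

a = A_s f_y/(0.85 f'_c b) = 164.09 mm.
β₁ = 0.814, so c = a/β₁ = 164.09/0.814 = 201.58 mm.
From the linear strain diagram with ε_cu = 0.003: ε_t = 0.003 (d − c)/c = 0.003 × (825 − 201.58)/201.58 = 0.00928.
Since ε_t ≥ 0.005, the section is tension-controlled.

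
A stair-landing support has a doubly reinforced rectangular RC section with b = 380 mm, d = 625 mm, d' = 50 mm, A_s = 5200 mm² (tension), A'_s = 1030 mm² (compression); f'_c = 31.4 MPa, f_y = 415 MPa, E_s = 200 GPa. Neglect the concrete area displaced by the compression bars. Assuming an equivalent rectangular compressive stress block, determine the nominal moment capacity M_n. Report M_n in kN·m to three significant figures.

Assume both tension and compression steel yield.
Net tension couple steel: A_s − A'_s = 4170 mm².
a = (A_s − A'_s) f_y / (0.85 f'_c b) = 1730550/(0.85 × 31.4 × 380) = 170.63 mm.
c = a/β₁ = 170.63/0.826 = 206.57 mm; ε'_s = 0.003(c − d')/c = 0.0023 ≥ f_y/E_s = 0.0021, so compression steel does yield.
M_n = (A_s − A'_s) f_y (d − a/2) + A'_s f_y (d − d') = [1730550 × (625 − 85.315) + 427450 × (625 − 50)] × 10⁻⁶ = 933.95 + 245.78 = 1179.73 kN·m.

M_n ≈ 1180 kN·m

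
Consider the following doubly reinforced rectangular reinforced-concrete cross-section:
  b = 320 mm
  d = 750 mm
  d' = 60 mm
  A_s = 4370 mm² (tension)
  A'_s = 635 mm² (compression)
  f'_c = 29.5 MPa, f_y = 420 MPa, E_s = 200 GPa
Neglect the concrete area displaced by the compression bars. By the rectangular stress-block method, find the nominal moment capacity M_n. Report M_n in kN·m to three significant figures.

M_n ≈ 1210 kN·m

Assume both tension and compression steel yield.
Net tension couple steel: A_s − A'_s = 3735 mm².
a = (A_s − A'_s) f_y / (0.85 f'_c b) = 1568700/(0.85 × 29.5 × 320) = 195.50 mm.
c = a/β₁ = 195.50/0.839 = 233.02 mm; ε'_s = 0.003(c − d')/c = 0.0022 ≥ f_y/E_s = 0.0021, so compression steel does yield.
M_n = (A_s − A'_s) f_y (d − a/2) + A'_s f_y (d − d') = [1568700 × (750 − 97.75) + 266700 × (750 − 60)] × 10⁻⁶ = 1023.18 + 184.02 = 1207.20 kN·m.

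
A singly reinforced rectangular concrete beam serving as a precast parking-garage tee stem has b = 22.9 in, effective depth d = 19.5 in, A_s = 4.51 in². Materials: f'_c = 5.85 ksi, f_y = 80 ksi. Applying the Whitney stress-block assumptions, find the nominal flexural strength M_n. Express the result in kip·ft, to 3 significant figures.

T = A_s f_y = 4.51 × 80 = 360.8 kips.
a = T/(0.85 f'_c b) = 360.8/(0.85 × 5.85 × 22.9) = 3.169 in.
M_n = T(d − a/2) = 360.8 × (19.5 − 1.5845) = 6463.9 kip·in = 6463.9/12 = 538.66 kip·ft.

M_n ≈ 539 kip·ft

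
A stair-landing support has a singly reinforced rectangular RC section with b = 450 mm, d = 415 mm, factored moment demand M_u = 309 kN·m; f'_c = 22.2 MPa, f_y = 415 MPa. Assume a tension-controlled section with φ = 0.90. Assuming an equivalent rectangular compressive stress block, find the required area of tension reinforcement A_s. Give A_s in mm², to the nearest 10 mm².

M_n = M_u/φ = 309/0.90 = 343.333 kN·m.
With M_n = 0.85 f'_c a b (d − a/2), solve the quadratic for a:
a = d − √(d² − 2M_n/(0.85 f'_c b)) = 415 − √(415² − 2 × 343.333×10⁶/(0.85 × 22.2 × 450)) = 112.74 mm.
A_s = 0.85 f'_c a b / f_y = 0.85 × 22.2 × 112.74 × 450 / 415 = 2306.8 mm².

A_s ≈ 2310 mm²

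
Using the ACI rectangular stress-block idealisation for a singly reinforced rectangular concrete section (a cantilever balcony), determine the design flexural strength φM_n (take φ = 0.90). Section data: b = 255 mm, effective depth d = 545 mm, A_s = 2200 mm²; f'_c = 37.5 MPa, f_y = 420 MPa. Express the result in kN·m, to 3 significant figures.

T = A_s f_y = 2200 × 420 = 924000 N = 924 kN.
From C = T: a = T/(0.85 f'_c b) = 924000/(0.85 × 37.5 × 255) = 113.68 mm.
M_n = T(d − a/2) = 924 kN × (545 − 56.84) mm = 451.06 kN·m.
φM_n = 0.90 × 451.06 = 405.95 kN·m.

φM_n ≈ 406 kN·m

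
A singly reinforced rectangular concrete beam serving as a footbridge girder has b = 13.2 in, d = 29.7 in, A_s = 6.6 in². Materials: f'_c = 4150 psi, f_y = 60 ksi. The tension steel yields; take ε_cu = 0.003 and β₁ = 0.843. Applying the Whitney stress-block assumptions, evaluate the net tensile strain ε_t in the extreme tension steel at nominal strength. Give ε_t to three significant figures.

a = A_s f_y/(0.85 f'_c b) = 8.505 in.
β₁ = 0.843, so c = a/β₁ = 8.505/0.843 = 10.089 in.
From the linear strain diagram with ε_cu = 0.003: ε_t = 0.003 (d − c)/c = 0.003 × (29.7 − 10.089)/10.089 = 0.00583.
Since ε_t ≥ 0.005, the section is tension-controlled.

ε_t ≈ 0.00583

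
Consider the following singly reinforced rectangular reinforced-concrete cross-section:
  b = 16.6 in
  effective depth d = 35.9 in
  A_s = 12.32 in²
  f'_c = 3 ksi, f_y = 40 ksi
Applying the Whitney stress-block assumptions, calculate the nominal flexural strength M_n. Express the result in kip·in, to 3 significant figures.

T = A_s f_y = 12.32 × 40 = 492.8 kips.
a = T/(0.85 f'_c b) = 492.8/(0.85 × 3 × 16.6) = 11.642 in.
M_n = T(d − a/2) = 492.8 × (35.9 − 5.821) = 14822.9 kip·in.

M_n ≈ 14800 kip·in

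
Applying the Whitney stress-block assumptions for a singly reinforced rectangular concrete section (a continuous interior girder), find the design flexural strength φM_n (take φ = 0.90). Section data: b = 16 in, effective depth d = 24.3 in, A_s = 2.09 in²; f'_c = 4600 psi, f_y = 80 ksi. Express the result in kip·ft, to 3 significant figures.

T = A_s f_y = 2.09 × 80 = 167.2 kips.
a = T/(0.85 f'_c b) = 167.2/(0.85 × 4.6 × 16) = 2.673 in.
M_n = T(d − a/2) = 167.2 × (24.3 − 1.3365) = 3839.5 kip·in = 3839.5/12 = 319.96 kip·ft.
φM_n = 0.90 × 319.96 = 287.96 kip·ft.

φM_n ≈ 288 kip·ft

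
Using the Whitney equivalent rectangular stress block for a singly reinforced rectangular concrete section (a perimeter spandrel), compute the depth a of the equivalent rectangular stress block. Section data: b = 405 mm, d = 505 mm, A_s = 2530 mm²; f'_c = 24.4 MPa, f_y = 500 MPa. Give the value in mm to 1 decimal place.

a ≈ 150.6 mm

T = A_s f_y = 2530 × 500 = 1265000 N = 1265 kN.
Setting C = 0.85 f'_c a b equal to T: a = 1265000/(0.85 × 24.4 × 405) = 150.6 mm.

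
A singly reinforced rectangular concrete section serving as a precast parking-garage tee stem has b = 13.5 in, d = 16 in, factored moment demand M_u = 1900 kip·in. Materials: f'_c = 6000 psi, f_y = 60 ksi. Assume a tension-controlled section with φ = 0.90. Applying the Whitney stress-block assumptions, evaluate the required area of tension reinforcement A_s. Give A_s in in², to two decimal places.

A_s ≈ 2.35 in²

M_n = M_u/φ = 1900/0.90 = 2111.11 kip·in.
From M_n = 0.85 f'_c a b (d − a/2):
a = d − √(d² − 2M_n/(0.85 f'_c b)) = 16 − √(16² − 2 × 2111.11/(0.85 × 6 × 13.5)) = 2.047 in.
A_s = 0.85 f'_c a b / f_y = 0.85 × 6 × 2.047 × 13.5 / 60 = 2.349 in².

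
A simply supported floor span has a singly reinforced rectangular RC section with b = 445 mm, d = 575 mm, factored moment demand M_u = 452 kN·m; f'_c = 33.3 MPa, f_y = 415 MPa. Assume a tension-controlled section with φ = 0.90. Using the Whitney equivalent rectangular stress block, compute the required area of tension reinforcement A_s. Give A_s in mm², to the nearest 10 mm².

A_s ≈ 2250 mm²

M_n = M_u/φ = 452/0.90 = 502.222 kN·m.
With M_n = 0.85 f'_c a b (d − a/2), solve the quadratic for a:
a = d − √(d² − 2M_n/(0.85 f'_c b)) = 575 − √(575² − 2 × 502.222×10⁶/(0.85 × 33.3 × 445)) = 74.12 mm.
A_s = 0.85 f'_c a b / f_y = 0.85 × 33.3 × 74.12 × 445 / 415 = 2249.6 mm².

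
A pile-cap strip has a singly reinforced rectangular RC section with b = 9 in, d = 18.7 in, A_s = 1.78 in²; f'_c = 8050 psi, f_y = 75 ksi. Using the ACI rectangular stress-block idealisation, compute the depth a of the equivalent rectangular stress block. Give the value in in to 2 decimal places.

T = A_s f_y = 1.78 × 75 = 133.5 kips.
a = T/(0.85 f'_c b) = 133.5/(0.85 × 8.05 × 9) = 2.17 in.

a ≈ 2.17 in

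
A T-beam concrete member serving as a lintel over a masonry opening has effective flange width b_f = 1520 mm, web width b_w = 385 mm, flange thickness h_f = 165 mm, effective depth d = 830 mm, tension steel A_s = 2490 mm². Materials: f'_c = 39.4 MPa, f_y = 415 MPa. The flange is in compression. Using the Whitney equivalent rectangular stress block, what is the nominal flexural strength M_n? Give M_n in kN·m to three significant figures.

Tension: T = A_s f_y = 2490 × 415 = 1033350 N.
Try a within the flange: a = T/(0.85 f'_c b_f) = 1033350/(0.85 × 39.4 × 1520) = 20.30 mm.
Since a = 20.30 ≤ h_f = 165 mm, the stress block lies entirely in the flange; analyse as a rectangular beam of width b_f.
M_n = T(d − a/2) = 1033350 × (830 − 10.15) = 847.19 × 10⁶ N·mm.
M_n = 847.19 kN·m.

M_n ≈ 847 kN·m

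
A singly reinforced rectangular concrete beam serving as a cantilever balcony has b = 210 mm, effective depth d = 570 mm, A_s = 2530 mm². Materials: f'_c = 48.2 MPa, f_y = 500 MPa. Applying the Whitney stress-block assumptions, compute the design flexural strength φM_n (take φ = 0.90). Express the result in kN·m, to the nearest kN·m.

T = A_s f_y = 2530 × 500 = 1265000 N = 1265 kN.
From C = T: a = T/(0.85 f'_c b) = 1265000/(0.85 × 48.2 × 210) = 147.03 mm.
M_n = T(d − a/2) = 1265 kN × (570 − 73.515) mm = 628.05 kN·m.
φM_n = 0.90 × 628.05 = 565.25 kN·m.

φM_n ≈ 565 kN·m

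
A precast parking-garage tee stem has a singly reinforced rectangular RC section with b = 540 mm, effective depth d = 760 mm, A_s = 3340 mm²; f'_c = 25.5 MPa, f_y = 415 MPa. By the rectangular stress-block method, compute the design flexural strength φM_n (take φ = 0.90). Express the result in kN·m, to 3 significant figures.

T = A_s f_y = 3340 × 415 = 1386100 N = 1386.1 kN.
From C = T: a = T/(0.85 f'_c b) = 1386100/(0.85 × 25.5 × 540) = 118.42 mm.
M_n = T(d − a/2) = 1386.1 kN × (760 − 59.21) mm = 971.37 kN·m.
φM_n = 0.90 × 971.37 = 874.23 kN·m.

φM_n ≈ 874 kN·m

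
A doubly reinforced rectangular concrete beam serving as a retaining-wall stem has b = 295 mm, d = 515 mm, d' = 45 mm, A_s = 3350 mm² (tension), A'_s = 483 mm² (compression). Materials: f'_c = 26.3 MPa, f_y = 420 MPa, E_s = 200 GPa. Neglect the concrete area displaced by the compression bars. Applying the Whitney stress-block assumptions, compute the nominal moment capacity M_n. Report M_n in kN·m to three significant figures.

Assume both tension and compression steel yield.
Net tension couple steel: A_s − A'_s = 2867 mm².
a = (A_s − A'_s) f_y / (0.85 f'_c b) = 1204140/(0.85 × 26.3 × 295) = 182.59 mm.
c = a/β₁ = 182.59/0.85 = 214.81 mm; ε'_s = 0.003(c − d')/c = 0.0024 ≥ f_y/E_s = 0.0021, so compression steel does yield.
M_n = (A_s − A'_s) f_y (d − a/2) + A'_s f_y (d − d') = [1204140 × (515 − 91.295) + 202860 × (515 − 45)] × 10⁻⁶ = 510.20 + 95.34 = 605.54 kN·m.

M_n ≈ 606 kN·m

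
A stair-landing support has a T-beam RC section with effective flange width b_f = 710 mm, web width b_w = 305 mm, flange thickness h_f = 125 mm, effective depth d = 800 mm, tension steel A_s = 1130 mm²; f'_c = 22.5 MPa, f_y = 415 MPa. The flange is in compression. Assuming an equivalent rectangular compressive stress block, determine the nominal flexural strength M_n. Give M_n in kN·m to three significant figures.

Tension: T = A_s f_y = 1130 × 415 = 468950 N.
Try a within the flange: a = T/(0.85 f'_c b_f) = 468950/(0.85 × 22.5 × 710) = 34.54 mm.
Since a = 34.54 ≤ h_f = 125 mm, the stress block lies entirely in the flange; analyse as a rectangular beam of width b_f.
M_n = T(d − a/2) = 468950 × (800 − 17.27) = 367.06 × 10⁶ N·mm.
M_n = 367.06 kN·m.

M_n ≈ 367 kN·m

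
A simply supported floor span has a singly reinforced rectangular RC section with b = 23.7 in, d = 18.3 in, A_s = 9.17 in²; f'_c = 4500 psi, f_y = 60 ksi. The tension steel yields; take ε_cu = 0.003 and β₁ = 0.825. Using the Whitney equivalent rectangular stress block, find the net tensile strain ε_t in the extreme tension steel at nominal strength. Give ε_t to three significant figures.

ε_t ≈ 0.00446

a = A_s f_y/(0.85 f'_c b) = 6.069 in.
β₁ = 0.825, so c = a/β₁ = 6.069/0.825 = 7.356 in.
From the linear strain diagram with ε_cu = 0.003: ε_t = 0.003 (d − c)/c = 0.003 × (18.3 − 7.356)/7.356 = 0.00446.
ε_t is between 0.004 and 0.005 — transition zone.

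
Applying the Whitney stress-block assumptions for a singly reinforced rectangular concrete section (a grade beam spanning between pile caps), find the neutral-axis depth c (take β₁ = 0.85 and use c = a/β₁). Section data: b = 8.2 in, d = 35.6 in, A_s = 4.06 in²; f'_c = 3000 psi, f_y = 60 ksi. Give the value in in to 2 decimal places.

T = A_s f_y = 4.06 × 60 = 243.6 kips.
a = T/(0.85 f'_c b) = 243.6/(0.85 × 3 × 8.2) = 11.6499 in.
With β₁ = 0.85, c = a/β₁ = 11.6499/0.85 = 13.71 in.

c ≈ 13.71 in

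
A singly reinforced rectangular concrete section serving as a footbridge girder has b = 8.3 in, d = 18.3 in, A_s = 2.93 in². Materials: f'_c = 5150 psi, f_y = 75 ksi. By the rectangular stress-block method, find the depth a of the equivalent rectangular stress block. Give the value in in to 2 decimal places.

a ≈ 6.05 in

T = A_s f_y = 2.93 × 75 = 219.75 kips.
a = T/(0.85 f'_c b) = 219.75/(0.85 × 5.15 × 8.3) = 6.05 in.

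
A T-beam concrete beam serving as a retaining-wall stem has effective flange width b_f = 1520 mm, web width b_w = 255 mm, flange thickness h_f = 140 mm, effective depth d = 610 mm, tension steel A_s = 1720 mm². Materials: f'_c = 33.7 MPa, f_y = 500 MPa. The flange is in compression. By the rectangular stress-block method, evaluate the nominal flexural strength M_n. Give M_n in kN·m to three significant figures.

M_n ≈ 516 kN·m

Tension: T = A_s f_y = 1720 × 500 = 860000 N.
Try a within the flange: a = T/(0.85 f'_c b_f) = 860000/(0.85 × 33.7 × 1520) = 19.75 mm.
Since a = 19.75 ≤ h_f = 140 mm, the stress block lies entirely in the flange; analyse as a rectangular beam of width b_f.
M_n = T(d − a/2) = 860000 × (610 − 9.875) = 516.11 × 10⁶ N·mm.
M_n = 516.11 kN·m.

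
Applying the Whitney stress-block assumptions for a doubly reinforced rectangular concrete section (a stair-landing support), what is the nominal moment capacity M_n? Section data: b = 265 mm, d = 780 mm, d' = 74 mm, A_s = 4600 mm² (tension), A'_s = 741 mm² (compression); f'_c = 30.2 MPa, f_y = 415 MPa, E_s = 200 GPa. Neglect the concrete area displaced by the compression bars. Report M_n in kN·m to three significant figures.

Assume both tension and compression steel yield.
Net tension couple steel: A_s − A'_s = 3859 mm².
a = (A_s − A'_s) f_y / (0.85 f'_c b) = 1601485/(0.85 × 30.2 × 265) = 235.42 mm.
c = a/β₁ = 235.42/0.834 = 282.28 mm; ε'_s = 0.003(c − d')/c = 0.0022 ≥ f_y/E_s = 0.0021, so compression steel does yield.
M_n = (A_s − A'_s) f_y (d − a/2) + A'_s f_y (d − d') = [1601485 × (780 − 117.71) + 307515 × (780 − 74)] × 10⁻⁶ = 1060.65 + 217.11 = 1277.76 kN·m.

M_n ≈ 1280 kN·m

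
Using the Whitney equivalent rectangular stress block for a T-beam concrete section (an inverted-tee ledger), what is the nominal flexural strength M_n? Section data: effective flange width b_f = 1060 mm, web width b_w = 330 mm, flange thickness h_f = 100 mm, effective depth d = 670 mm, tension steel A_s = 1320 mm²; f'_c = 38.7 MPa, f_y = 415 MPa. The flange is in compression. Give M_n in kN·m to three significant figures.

M_n ≈ 363 kN·m

Tension: T = A_s f_y = 1320 × 415 = 547800 N.
Try a within the flange: a = T/(0.85 f'_c b_f) = 547800/(0.85 × 38.7 × 1060) = 15.71 mm.
Since a = 15.71 ≤ h_f = 100 mm, the stress block lies entirely in the flange; analyse as a rectangular beam of width b_f.
M_n = T(d − a/2) = 547800 × (670 − 7.855) = 362.72 × 10⁶ N·mm.
M_n = 362.72 kN·m.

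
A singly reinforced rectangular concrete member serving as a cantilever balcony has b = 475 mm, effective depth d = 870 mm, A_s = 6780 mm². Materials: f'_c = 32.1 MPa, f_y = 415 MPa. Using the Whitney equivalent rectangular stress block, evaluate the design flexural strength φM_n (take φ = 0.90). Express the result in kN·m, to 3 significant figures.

φM_n ≈ 1930 kN·m

T = A_s f_y = 6780 × 415 = 2813700 N = 2813.7 kN.
From C = T: a = T/(0.85 f'_c b) = 2813700/(0.85 × 32.1 × 475) = 217.10 mm.
M_n = T(d − a/2) = 2813.7 kN × (870 − 108.55) mm = 2142.49 kN·m.
φM_n = 0.90 × 2142.49 = 1928.24 kN·m.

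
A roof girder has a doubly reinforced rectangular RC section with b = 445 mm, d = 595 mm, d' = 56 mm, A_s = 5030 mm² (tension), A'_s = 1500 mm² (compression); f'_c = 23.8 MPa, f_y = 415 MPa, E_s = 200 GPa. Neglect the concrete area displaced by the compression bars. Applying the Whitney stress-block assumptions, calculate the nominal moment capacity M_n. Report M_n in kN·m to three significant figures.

Assume both tension and compression steel yield.
Net tension couple steel: A_s − A'_s = 3530 mm².
a = (A_s − A'_s) f_y / (0.85 f'_c b) = 1464950/(0.85 × 23.8 × 445) = 162.73 mm.
c = a/β₁ = 162.73/0.85 = 191.45 mm; ε'_s = 0.003(c − d')/c = 0.0021 ≥ f_y/E_s = 0.0021, so compression steel does yield.
M_n = (A_s − A'_s) f_y (d − a/2) + A'_s f_y (d − d') = [1464950 × (595 − 81.365) + 622500 × (595 − 56)] × 10⁻⁶ = 752.45 + 335.53 = 1087.98 kN·m.

M_n ≈ 1090 kN·m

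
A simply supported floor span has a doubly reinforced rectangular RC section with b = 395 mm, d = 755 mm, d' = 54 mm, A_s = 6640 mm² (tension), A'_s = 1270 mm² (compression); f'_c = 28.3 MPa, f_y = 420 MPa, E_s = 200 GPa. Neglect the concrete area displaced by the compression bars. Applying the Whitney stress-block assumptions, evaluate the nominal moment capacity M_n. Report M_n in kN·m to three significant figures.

Assume both tension and compression steel yield.
Net tension couple steel: A_s − A'_s = 5370 mm².
a = (A_s − A'_s) f_y / (0.85 f'_c b) = 2255400/(0.85 × 28.3 × 395) = 237.37 mm.
c = a/β₁ = 237.37/0.848 = 279.92 mm; ε'_s = 0.003(c − d')/c = 0.0024 ≥ f_y/E_s = 0.0021, so compression steel does yield.
M_n = (A_s − A'_s) f_y (d − a/2) + A'_s f_y (d − d') = [2255400 × (755 − 118.685) + 533400 × (755 − 54)] × 10⁻⁶ = 1435.14 + 373.91 = 1809.05 kN·m.

M_n ≈ 1810 kN·m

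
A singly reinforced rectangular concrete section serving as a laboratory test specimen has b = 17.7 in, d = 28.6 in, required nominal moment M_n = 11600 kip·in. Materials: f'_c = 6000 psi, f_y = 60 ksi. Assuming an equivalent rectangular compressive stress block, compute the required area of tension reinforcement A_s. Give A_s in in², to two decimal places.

A_s ≈ 7.40 in²

From M_n = 0.85 f'_c a b (d − a/2):
a = d − √(d² − 2M_n/(0.85 f'_c b)) = 28.6 − √(28.6² − 2 × 11600/(0.85 × 6 × 17.7)) = 4.916 in.
A_s = 0.85 f'_c a b / f_y = 0.85 × 6 × 4.916 × 17.7 / 60 = 7.396 in².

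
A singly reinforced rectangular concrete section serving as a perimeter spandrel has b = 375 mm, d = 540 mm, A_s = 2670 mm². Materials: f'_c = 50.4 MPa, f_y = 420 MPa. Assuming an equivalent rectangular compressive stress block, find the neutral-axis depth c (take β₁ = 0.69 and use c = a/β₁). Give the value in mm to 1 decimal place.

T = A_s f_y = 2670 × 420 = 1121400 N = 1121.4 kN.
Setting C = 0.85 f'_c a b equal to T: a = 1121400/(0.85 × 50.4 × 375) = 69.804 mm.
With β₁ = 0.69, c = a/β₁ = 69.804/0.69 = 101.2 mm.

c ≈ 101.2 mm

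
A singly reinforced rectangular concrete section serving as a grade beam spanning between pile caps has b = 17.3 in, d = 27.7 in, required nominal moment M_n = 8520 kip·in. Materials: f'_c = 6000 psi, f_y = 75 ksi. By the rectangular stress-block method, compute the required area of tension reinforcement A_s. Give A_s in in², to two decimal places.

From M_n = 0.85 f'_c a b (d − a/2):
a = d − √(d² − 2M_n/(0.85 f'_c b)) = 27.7 − √(27.7² − 2 × 8520/(0.85 × 6 × 17.3)) = 3.738 in.
A_s = 0.85 f'_c a b / f_y = 0.85 × 6 × 3.738 × 17.3 / 75 = 4.397 in².

A_s ≈ 4.40 in²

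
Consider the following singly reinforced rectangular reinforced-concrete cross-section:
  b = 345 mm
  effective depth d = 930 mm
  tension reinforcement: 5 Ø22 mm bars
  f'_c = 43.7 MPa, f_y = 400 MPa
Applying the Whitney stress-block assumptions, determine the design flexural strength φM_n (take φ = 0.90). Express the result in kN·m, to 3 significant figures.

A_s = 5 × 380 = 1900 mm².
T = A_s f_y = 1900 × 400 = 760000 N = 760 kN.
From C = T: a = T/(0.85 f'_c b) = 760000/(0.85 × 43.7 × 345) = 59.31 mm.
M_n = T(d − a/2) = 760 kN × (930 − 29.655) mm = 684.26 kN·m.
φM_n = 0.90 × 684.26 = 615.83 kN·m.

φM_n ≈ 616 kN·m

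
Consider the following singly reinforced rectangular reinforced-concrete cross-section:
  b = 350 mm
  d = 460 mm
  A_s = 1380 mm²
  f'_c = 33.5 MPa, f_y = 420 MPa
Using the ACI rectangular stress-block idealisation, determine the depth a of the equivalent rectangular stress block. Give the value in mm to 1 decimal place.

T = A_s f_y = 1380 × 420 = 579600 N = 579.6 kN.
Setting C = 0.85 f'_c a b equal to T: a = 579600/(0.85 × 33.5 × 350) = 58.2 mm.

a ≈ 58.2 mm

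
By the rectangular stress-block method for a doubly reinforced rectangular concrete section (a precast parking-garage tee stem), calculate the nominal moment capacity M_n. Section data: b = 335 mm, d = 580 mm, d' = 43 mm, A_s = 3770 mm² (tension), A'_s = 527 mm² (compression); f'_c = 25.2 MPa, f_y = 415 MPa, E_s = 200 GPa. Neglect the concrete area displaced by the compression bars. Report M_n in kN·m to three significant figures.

Assume both tension and compression steel yield.
Net tension couple steel: A_s − A'_s = 3243 mm².
a = (A_s − A'_s) f_y / (0.85 f'_c b) = 1345845/(0.85 × 25.2 × 335) = 187.56 mm.
c = a/β₁ = 187.56/0.85 = 220.66 mm; ε'_s = 0.003(c − d')/c = 0.0024 ≥ f_y/E_s = 0.0021, so compression steel does yield.
M_n = (A_s − A'_s) f_y (d − a/2) + A'_s f_y (d − d') = [1345845 × (580 − 93.78) + 218705 × (580 − 43)] × 10⁻⁶ = 654.38 + 117.44 = 771.82 kN·m.

M_n ≈ 772 kN·m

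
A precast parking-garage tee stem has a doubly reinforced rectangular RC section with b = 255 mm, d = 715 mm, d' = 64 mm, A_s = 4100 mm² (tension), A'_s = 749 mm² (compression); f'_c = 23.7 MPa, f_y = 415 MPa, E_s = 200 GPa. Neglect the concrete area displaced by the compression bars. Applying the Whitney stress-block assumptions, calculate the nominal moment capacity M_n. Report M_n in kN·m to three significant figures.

Assume both tension and compression steel yield.
Net tension couple steel: A_s − A'_s = 3351 mm².
a = (A_s − A'_s) f_y / (0.85 f'_c b) = 1390665/(0.85 × 23.7 × 255) = 270.72 mm.
c = a/β₁ = 270.72/0.85 = 318.49 mm; ε'_s = 0.003(c − d')/c = 0.0024 ≥ f_y/E_s = 0.0021, so compression steel does yield.
M_n = (A_s − A'_s) f_y (d − a/2) + A'_s f_y (d − d') = [1390665 × (715 − 135.36) + 310835 × (715 − 64)] × 10⁻⁶ = 806.09 + 202.35 = 1008.44 kN·m.

M_n ≈ 1010 kN·m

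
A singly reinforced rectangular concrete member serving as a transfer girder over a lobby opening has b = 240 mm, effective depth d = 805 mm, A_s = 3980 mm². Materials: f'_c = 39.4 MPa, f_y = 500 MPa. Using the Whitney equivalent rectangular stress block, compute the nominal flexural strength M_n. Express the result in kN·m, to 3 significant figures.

T = A_s f_y = 3980 × 500 = 1990000 N = 1990 kN.
From C = T: a = T/(0.85 f'_c b) = 1990000/(0.85 × 39.4 × 240) = 247.59 mm.
M_n = T(d − a/2) = 1990 kN × (805 − 123.795) mm = 1355.60 kN·m.

M_n ≈ 1360 kN·m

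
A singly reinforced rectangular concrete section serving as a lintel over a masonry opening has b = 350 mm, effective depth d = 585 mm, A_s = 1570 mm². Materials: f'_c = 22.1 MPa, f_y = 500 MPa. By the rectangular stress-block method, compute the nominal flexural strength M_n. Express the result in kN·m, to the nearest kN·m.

M_n ≈ 412 kN·m

T = A_s f_y = 1570 × 500 = 785000 N = 785 kN.
From C = T: a = T/(0.85 f'_c b) = 785000/(0.85 × 22.1 × 350) = 119.40 mm.
M_n = T(d − a/2) = 785 kN × (585 − 59.7) mm = 412.36 kN·m.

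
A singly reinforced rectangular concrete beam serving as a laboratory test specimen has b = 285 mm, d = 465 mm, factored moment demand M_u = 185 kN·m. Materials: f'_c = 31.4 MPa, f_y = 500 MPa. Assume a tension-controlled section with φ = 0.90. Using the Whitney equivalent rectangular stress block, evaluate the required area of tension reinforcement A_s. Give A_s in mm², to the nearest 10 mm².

M_n = M_u/φ = 185/0.90 = 205.556 kN·m.
With M_n = 0.85 f'_c a b (d − a/2), solve the quadratic for a:
a = d − √(d² − 2M_n/(0.85 f'_c b)) = 465 − √(465² − 2 × 205.556×10⁶/(0.85 × 31.4 × 285)) = 62.29 mm.
A_s = 0.85 f'_c a b / f_y = 0.85 × 31.4 × 62.29 × 285 / 500 = 947.6 mm².

A_s ≈ 950 mm²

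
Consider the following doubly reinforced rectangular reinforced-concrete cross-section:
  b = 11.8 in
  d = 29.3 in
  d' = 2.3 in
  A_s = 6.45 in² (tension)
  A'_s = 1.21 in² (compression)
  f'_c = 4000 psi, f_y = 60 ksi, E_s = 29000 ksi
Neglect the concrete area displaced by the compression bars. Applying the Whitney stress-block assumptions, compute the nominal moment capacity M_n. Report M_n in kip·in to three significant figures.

M_n ≈ 9940 kip·in

Assume both steels yield.
a = (A_s − A'_s) f_y/(0.85 f'_c b) = (6.45 − 1.21) × 60/(0.85 × 4 × 11.8) = 7.836 in.
c = a/β₁ = 7.836/0.85 = 9.219 in; ε'_s = 0.003(c − d')/c = 0.0023 ≥ ε_y = 0.0021, so the compression steel yields.
M_n = (A_s − A'_s) f_y (d − a/2) + A'_s f_y (d − d') = 314.4 × (29.3 − 3.918) + 72.6 × (29.3 − 2.3) = 7980.1 + 1960.2 = 9940.3 kip·in.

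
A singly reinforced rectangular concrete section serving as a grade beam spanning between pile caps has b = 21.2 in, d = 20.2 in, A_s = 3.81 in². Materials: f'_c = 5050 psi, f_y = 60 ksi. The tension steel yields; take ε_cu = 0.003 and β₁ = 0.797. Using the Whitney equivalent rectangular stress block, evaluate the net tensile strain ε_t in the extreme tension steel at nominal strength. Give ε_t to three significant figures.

a = A_s f_y/(0.85 f'_c b) = 2.512 in.
β₁ = 0.797, so c = a/β₁ = 2.512/0.797 = 3.152 in.
From the linear strain diagram with ε_cu = 0.003: ε_t = 0.003 (d − c)/c = 0.003 × (20.2 − 3.152)/3.152 = 0.0162.
Since ε_t ≥ 0.005, the section is tension-controlled.

ε_t ≈ 0.0162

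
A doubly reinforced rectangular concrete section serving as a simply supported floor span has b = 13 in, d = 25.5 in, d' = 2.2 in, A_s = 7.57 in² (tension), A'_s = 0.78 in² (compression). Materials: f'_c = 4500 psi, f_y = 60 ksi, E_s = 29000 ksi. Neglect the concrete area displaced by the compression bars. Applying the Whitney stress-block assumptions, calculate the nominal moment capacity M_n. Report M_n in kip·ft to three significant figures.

Assume both steels yield.
a = (A_s − A'_s) f_y/(0.85 f'_c b) = (7.57 − 0.78) × 60/(0.85 × 4.5 × 13) = 8.193 in.
c = a/β₁ = 8.193/0.825 = 9.931 in; ε'_s = 0.003(c − d')/c = 0.0023 ≥ ε_y = 0.0021, so the compression steel yields.
M_n = (A_s − A'_s) f_y (d − a/2) + A'_s f_y (d − d') = 407.4 × (25.5 − 4.0965) + 46.8 × (25.5 − 2.2) = 8719.8 + 1090.4 = 9810.2 kip·in = 9810.2/12 = 817.52 kip·ft.

M_n ≈ 818 kip·ft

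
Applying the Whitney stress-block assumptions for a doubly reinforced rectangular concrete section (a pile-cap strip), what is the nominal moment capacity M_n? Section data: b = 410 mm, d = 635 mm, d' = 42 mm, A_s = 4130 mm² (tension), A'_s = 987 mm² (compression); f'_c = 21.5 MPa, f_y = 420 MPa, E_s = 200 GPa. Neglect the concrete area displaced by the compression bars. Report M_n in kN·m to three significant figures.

Assume both tension and compression steel yield.
Net tension couple steel: A_s − A'_s = 3143 mm².
a = (A_s − A'_s) f_y / (0.85 f'_c b) = 1320060/(0.85 × 21.5 × 410) = 176.18 mm.
c = a/β₁ = 176.18/0.85 = 207.27 mm; ε'_s = 0.003(c − d')/c = 0.0024 ≥ f_y/E_s = 0.0021, so compression steel does yield.
M_n = (A_s − A'_s) f_y (d − a/2) + A'_s f_y (d − d') = [1320060 × (635 − 88.09) + 414540 × (635 − 42)] × 10⁻⁶ = 721.95 + 245.82 = 967.77 kN·m.

M_n ≈ 968 kN·m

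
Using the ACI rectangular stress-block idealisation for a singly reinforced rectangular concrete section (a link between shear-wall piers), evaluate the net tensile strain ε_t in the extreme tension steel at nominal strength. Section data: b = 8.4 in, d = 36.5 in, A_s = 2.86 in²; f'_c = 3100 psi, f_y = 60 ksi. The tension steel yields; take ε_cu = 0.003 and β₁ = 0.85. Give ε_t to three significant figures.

ε_t ≈ 0.00901

a = A_s f_y/(0.85 f'_c b) = 7.753 in.
β₁ = 0.85, so c = a/β₁ = 7.753/0.85 = 9.121 in.
From the linear strain diagram with ε_cu = 0.003: ε_t = 0.003 (d − c)/c = 0.003 × (36.5 − 9.121)/9.121 = 0.00901.
Since ε_t ≥ 0.005, the section is tension-controlled.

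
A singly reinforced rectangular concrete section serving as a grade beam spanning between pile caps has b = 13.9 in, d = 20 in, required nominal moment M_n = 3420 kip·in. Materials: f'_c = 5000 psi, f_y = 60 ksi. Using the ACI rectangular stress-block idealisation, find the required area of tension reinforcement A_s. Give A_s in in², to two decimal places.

A_s ≈ 3.09 in²

From M_n = 0.85 f'_c a b (d − a/2):
a = d − √(d² − 2M_n/(0.85 f'_c b)) = 20 − √(20² − 2 × 3420/(0.85 × 5 × 13.9)) = 3.141 in.
A_s = 0.85 f'_c a b / f_y = 0.85 × 5 × 3.141 × 13.9 / 60 = 3.093 in².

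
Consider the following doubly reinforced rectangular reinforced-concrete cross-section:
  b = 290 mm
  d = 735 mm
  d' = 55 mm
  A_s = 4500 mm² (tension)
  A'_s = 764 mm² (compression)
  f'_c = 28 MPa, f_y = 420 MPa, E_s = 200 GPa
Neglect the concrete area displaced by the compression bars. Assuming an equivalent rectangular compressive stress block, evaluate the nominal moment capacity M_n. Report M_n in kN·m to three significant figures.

Assume both tension and compression steel yield.
Net tension couple steel: A_s − A'_s = 3736 mm².
a = (A_s − A'_s) f_y / (0.85 f'_c b) = 1569120/(0.85 × 28 × 290) = 227.34 mm.
c = a/β₁ = 227.34/0.85 = 267.46 mm; ε'_s = 0.003(c − d')/c = 0.0024 ≥ f_y/E_s = 0.0021, so compression steel does yield.
M_n = (A_s − A'_s) f_y (d − a/2) + A'_s f_y (d − d') = [1569120 × (735 − 113.67) + 320880 × (735 − 55)] × 10⁻⁶ = 974.94 + 218.20 = 1193.14 kN·m.

M_n ≈ 1190 kN·m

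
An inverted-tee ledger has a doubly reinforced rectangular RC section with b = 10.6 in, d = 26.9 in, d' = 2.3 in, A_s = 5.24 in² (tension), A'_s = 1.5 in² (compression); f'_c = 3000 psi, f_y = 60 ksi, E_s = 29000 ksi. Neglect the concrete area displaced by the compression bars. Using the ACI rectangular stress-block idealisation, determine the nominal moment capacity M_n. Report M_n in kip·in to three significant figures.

Assume both steels yield.
a = (A_s − A'_s) f_y/(0.85 f'_c b) = (5.24 − 1.5) × 60/(0.85 × 3 × 10.6) = 8.302 in.
c = a/β₁ = 8.302/0.85 = 9.767 in; ε'_s = 0.003(c − d')/c = 0.0023 ≥ ε_y = 0.0021, so the compression steel yields.
M_n = (A_s − A'_s) f_y (d − a/2) + A'_s f_y (d − d') = 224.4 × (26.9 − 4.151) + 90 × (26.9 − 2.3) = 5104.9 + 2214.0 = 7318.9 kip·in.

M_n ≈ 7320 kip·in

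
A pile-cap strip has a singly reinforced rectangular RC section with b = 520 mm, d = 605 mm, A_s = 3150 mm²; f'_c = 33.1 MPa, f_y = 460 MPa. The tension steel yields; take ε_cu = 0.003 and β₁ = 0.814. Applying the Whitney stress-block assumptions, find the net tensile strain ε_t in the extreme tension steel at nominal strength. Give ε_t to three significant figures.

a = A_s f_y/(0.85 f'_c b) = 99.04 mm.
β₁ = 0.814, so c = a/β₁ = 99.04/0.814 = 121.67 mm.
From the linear strain diagram with ε_cu = 0.003: ε_t = 0.003 (d − c)/c = 0.003 × (605 − 121.67)/121.67 = 0.0119.
Since ε_t ≥ 0.005, the section is tension-controlled.

ε_t ≈ 0.0119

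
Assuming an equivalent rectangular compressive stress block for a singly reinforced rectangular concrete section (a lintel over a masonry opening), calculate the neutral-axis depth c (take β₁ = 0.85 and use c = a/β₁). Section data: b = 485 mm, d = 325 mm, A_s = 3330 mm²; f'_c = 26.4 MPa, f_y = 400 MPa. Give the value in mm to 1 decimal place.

T = A_s f_y = 3330 × 400 = 1332000 N = 1332 kN.
Setting C = 0.85 f'_c a b equal to T: a = 1332000/(0.85 × 26.4 × 485) = 122.388 mm.
With β₁ = 0.85, c = a/β₁ = 122.388/0.85 = 144.0 mm.

c ≈ 144.0 mm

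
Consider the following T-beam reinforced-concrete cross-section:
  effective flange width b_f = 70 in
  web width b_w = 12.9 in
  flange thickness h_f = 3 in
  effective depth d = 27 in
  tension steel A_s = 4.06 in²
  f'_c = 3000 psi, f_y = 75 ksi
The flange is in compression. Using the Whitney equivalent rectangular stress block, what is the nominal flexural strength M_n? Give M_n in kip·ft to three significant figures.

M_n ≈ 663 kip·ft

Tension: T = A_s f_y = 4.06 × 75 = 304.5 kips.
Try a within the flange: a = T/(0.85 f'_c b_f) = 304.5/(0.85 × 3 × 70) = 1.706 in.
Since a = 1.706 ≤ h_f = 3 in, the stress block lies entirely in the flange; analyse as a rectangular beam of width b_f.
M_n = T(d − a/2) = 304.5 × (27 − 0.853) = 7961.8 kip·in.
M_n = 7961.8/12 = 663.48 kip·ft.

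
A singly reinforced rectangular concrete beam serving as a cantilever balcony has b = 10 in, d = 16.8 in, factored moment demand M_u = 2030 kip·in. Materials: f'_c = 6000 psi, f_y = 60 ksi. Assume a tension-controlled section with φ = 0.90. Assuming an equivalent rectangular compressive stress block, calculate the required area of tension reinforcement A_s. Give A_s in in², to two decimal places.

A_s ≈ 2.45 in²

M_n = M_u/φ = 2030/0.90 = 2255.56 kip·in.
From M_n = 0.85 f'_c a b (d − a/2):
a = d − √(d² − 2M_n/(0.85 f'_c b)) = 16.8 − √(16.8² − 2 × 2255.56/(0.85 × 6 × 10)) = 2.879 in.
A_s = 0.85 f'_c a b / f_y = 0.85 × 6 × 2.879 × 10 / 60 = 2.447 in².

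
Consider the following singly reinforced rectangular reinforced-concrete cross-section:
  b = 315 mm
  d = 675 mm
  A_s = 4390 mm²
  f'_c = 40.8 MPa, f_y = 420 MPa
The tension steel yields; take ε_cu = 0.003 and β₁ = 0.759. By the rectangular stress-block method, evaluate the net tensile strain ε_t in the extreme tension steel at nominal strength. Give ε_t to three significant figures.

a = A_s f_y/(0.85 f'_c b) = 168.78 mm.
β₁ = 0.759, so c = a/β₁ = 168.78/0.759 = 222.37 mm.
From the linear strain diagram with ε_cu = 0.003: ε_t = 0.003 (d − c)/c = 0.003 × (675 − 222.37)/222.37 = 0.00611.
Since ε_t ≥ 0.005, the section is tension-controlled.

ε_t ≈ 0.00611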